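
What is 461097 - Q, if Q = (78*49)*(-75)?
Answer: 747747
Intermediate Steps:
Q = -286650 (Q = 3822*(-75) = -286650)
461097 - Q = 461097 - 1*(-286650) = 461097 + 286650 = 747747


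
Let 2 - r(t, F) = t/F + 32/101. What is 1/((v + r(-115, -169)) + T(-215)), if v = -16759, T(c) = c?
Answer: -17069/289712091 ≈ -5.8917e-5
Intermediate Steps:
r(t, F) = 170/101 - t/F (r(t, F) = 2 - (t/F + 32/101) = 2 - (32/101 + t/F) = 2 + (-32/101 - t/F) = 170/101 - t/F)
1/((v + r(-115, -169)) + T(-215)) = 1/((-16759 + (170/101 - 1*(-115)/(-169))) - 215) = 1/((-16759 + (170/101 - 1*(-115)*(-1/169))) - 215) = 1/((-16759 + (170/101 - 115/169)) - 215) = 1/((-16759 + 17115/17069) - 215) = 1/(-286042256/17069 - 215) = 1/(-289712091/17069) = -17069/289712091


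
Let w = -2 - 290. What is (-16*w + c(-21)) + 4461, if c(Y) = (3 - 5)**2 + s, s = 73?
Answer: 9210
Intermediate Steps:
w = -292
c(Y) = 77 (c(Y) = (3 - 5)**2 + 73 = (-2)**2 + 73 = 4 + 73 = 77)
(-16*w + c(-21)) + 4461 = (-16*(-292) + 77) + 4461 = (4672 + 77) + 4461 = 4749 + 4461 = 9210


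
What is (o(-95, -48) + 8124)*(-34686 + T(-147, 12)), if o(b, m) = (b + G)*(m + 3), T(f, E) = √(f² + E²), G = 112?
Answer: -255254274 + 22077*√2417 ≈ -2.5417e+8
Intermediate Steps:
T(f, E) = √(E² + f²)
o(b, m) = (3 + m)*(112 + b) (o(b, m) = (b + 112)*(m + 3) = (112 + b)*(3 + m) = (3 + m)*(112 + b))
(o(-95, -48) + 8124)*(-34686 + T(-147, 12)) = ((336 + 3*(-95) + 112*(-48) - 95*(-48)) + 8124)*(-34686 + √(12² + (-147)²)) = ((336 - 285 - 5376 + 4560) + 8124)*(-34686 + √(144 + 21609)) = (-765 + 8124)*(-34686 + √21753) = 7359*(-34686 + 3*√2417) = -255254274 + 22077*√2417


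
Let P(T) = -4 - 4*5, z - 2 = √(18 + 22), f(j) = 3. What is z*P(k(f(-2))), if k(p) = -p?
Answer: -48 - 48*√10 ≈ -199.79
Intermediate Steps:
z = 2 + 2*√10 (z = 2 + √(18 + 22) = 2 + √40 = 2 + 2*√10 ≈ 8.3246)
P(T) = -24 (P(T) = -4 - 20 = -24)
z*P(k(f(-2))) = (2 + 2*√10)*(-24) = -48 - 48*√10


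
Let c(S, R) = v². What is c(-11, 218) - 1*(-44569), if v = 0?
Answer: 44569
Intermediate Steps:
c(S, R) = 0 (c(S, R) = 0² = 0)
c(-11, 218) - 1*(-44569) = 0 - 1*(-44569) = 0 + 44569 = 44569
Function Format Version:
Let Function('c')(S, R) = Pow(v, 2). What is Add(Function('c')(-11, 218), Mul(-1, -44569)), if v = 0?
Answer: 44569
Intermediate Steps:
Function('c')(S, R) = 0 (Function('c')(S, R) = Pow(0, 2) = 0)
Add(Function('c')(-11, 218), Mul(-1, -44569)) = Add(0, Mul(-1, -44569)) = Add(0, 44569) = 44569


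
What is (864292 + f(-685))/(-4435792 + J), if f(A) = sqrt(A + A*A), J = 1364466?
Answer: -432146/1535663 - 3*sqrt(13015)/1535663 ≈ -0.28163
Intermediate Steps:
f(A) = sqrt(A + A**2)
(864292 + f(-685))/(-4435792 + J) = (864292 + sqrt(-685*(1 - 685)))/(-4435792 + 1364466) = (864292 + sqrt(-685*(-684)))/(-3071326) = (864292 + sqrt(468540))*(-1/3071326) = (864292 + 6*sqrt(13015))*(-1/3071326) = -432146/1535663 - 3*sqrt(13015)/1535663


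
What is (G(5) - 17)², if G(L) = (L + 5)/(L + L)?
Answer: 256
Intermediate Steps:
G(L) = (5 + L)/(2*L) (G(L) = (5 + L)/((2*L)) = (5 + L)*(1/(2*L)) = (5 + L)/(2*L))
(G(5) - 17)² = ((½)*(5 + 5)/5 - 17)² = ((½)*(⅕)*10 - 17)² = (1 - 17)² = (-16)² = 256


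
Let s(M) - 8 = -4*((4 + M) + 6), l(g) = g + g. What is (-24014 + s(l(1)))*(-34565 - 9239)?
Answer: 1053661416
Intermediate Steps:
l(g) = 2*g
s(M) = -32 - 4*M (s(M) = 8 - 4*((4 + M) + 6) = 8 - 4*(10 + M) = 8 + (-40 - 4*M) = -32 - 4*M)
(-24014 + s(l(1)))*(-34565 - 9239) = (-24014 + (-32 - 8))*(-34565 - 9239) = (-24014 + (-32 - 4*2))*(-43804) = (-24014 + (-32 - 8))*(-43804) = (-24014 - 40)*(-43804) = -24054*(-43804) = 1053661416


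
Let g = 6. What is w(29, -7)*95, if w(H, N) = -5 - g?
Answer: -1045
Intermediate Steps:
w(H, N) = -11 (w(H, N) = -5 - 1*6 = -5 - 6 = -11)
w(29, -7)*95 = -11*95 = -1045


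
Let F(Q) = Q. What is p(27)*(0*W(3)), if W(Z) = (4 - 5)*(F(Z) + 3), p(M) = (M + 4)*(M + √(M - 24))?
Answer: 0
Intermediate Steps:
p(M) = (4 + M)*(M + √(-24 + M))
W(Z) = -3 - Z (W(Z) = (4 - 5)*(Z + 3) = -(3 + Z) = -3 - Z)
p(27)*(0*W(3)) = (27² + 4*27 + 4*√(-24 + 27) + 27*√(-24 + 27))*(0*(-3 - 1*3)) = (729 + 108 + 4*√3 + 27*√3)*(0*(-3 - 3)) = (837 + 31*√3)*(0*(-6)) = (837 + 31*√3)*0 = 0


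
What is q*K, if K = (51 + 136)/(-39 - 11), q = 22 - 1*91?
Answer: 12903/50 ≈ 258.06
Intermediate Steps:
q = -69 (q = 22 - 91 = -69)
K = -187/50 (K = 187/(-50) = 187*(-1/50) = -187/50 ≈ -3.7400)
q*K = -69*(-187/50) = 12903/50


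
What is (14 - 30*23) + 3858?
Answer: 3182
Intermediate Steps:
(14 - 30*23) + 3858 = (14 - 690) + 3858 = -676 + 3858 = 3182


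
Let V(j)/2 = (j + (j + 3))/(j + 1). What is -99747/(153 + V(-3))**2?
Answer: -11083/2704 ≈ -4.0987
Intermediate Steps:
V(j) = 2*(3 + 2*j)/(1 + j) (V(j) = 2*((j + (j + 3))/(j + 1)) = 2*((j + (3 + j))/(1 + j)) = 2*((3 + 2*j)/(1 + j)) = 2*(3 + 2*j)/(1 + j))
-99747/(153 + V(-3))**2 = -99747/(153 + 2*(3 + 2*(-3))/(1 - 3))**2 = -99747/(153 + 2*(3 - 6)/(-2))**2 = -99747/(153 + 2*(-1/2)*(-3))**2 = -99747/(153 + 3)**2 = -99747/(156**2) = -99747/24336 = -99747*1/24336 = -11083/2704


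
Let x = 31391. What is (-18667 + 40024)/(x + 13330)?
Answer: 2373/4969 ≈ 0.47756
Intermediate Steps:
(-18667 + 40024)/(x + 13330) = (-18667 + 40024)/(31391 + 13330) = 21357/44721 = 21357*(1/44721) = 2373/4969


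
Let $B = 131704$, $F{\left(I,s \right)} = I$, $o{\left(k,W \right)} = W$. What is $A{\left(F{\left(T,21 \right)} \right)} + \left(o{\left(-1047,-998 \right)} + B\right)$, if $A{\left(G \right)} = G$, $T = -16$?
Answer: $130690$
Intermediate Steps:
$A{\left(F{\left(T,21 \right)} \right)} + \left(o{\left(-1047,-998 \right)} + B\right) = -16 + \left(-998 + 131704\right) = -16 + 130706 = 130690$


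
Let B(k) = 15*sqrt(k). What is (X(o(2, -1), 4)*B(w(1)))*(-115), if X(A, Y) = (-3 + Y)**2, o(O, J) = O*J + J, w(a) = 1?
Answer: -1725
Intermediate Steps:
o(O, J) = J + J*O (o(O, J) = J*O + J = J + J*O)
(X(o(2, -1), 4)*B(w(1)))*(-115) = ((-3 + 4)**2*(15*sqrt(1)))*(-115) = (1**2*(15*1))*(-115) = (1*15)*(-115) = 15*(-115) = -1725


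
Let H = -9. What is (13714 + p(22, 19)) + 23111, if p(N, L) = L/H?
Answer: 331406/9 ≈ 36823.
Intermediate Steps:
p(N, L) = -L/9 (p(N, L) = L/(-9) = L*(-⅑) = -L/9)
(13714 + p(22, 19)) + 23111 = (13714 - ⅑*19) + 23111 = (13714 - 19/9) + 23111 = 123407/9 + 23111 = 331406/9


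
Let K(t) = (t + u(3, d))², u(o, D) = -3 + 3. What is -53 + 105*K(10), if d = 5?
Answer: 10447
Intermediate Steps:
u(o, D) = 0
K(t) = t² (K(t) = (t + 0)² = t²)
-53 + 105*K(10) = -53 + 105*10² = -53 + 105*100 = -53 + 10500 = 10447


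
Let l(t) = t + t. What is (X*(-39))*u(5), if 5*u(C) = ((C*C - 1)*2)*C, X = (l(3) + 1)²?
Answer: -91728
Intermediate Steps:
l(t) = 2*t
X = 49 (X = (2*3 + 1)² = (6 + 1)² = 7² = 49)
u(C) = C*(-2 + 2*C²)/5 (u(C) = (((C*C - 1)*2)*C)/5 = (((C² - 1)*2)*C)/5 = (((-1 + C²)*2)*C)/5 = ((-2 + 2*C²)*C)/5 = (C*(-2 + 2*C²))/5 = C*(-2 + 2*C²)/5)
(X*(-39))*u(5) = (49*(-39))*((⅖)*5*(-1 + 5²)) = -3822*5*(-1 + 25)/5 = -3822*5*24/5 = -1911*48 = -91728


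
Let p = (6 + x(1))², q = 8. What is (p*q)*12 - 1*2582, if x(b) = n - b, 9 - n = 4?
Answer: 7018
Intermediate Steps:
n = 5 (n = 9 - 1*4 = 9 - 4 = 5)
x(b) = 5 - b
p = 100 (p = (6 + (5 - 1*1))² = (6 + (5 - 1))² = (6 + 4)² = 10² = 100)
(p*q)*12 - 1*2582 = (100*8)*12 - 1*2582 = 800*12 - 2582 = 9600 - 2582 = 7018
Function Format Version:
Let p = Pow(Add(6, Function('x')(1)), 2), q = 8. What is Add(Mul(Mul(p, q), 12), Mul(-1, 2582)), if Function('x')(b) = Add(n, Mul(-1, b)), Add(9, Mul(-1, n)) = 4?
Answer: 7018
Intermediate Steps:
n = 5 (n = Add(9, Mul(-1, 4)) = Add(9, -4) = 5)
Function('x')(b) = Add(5, Mul(-1, b))
p = 100 (p = Pow(Add(6, Add(5, Mul(-1, 1))), 2) = Pow(Add(6, Add(5, -1)), 2) = Pow(Add(6, 4), 2) = Pow(10, 2) = 100)
Add(Mul(Mul(p, q), 12), Mul(-1, 2582)) = Add(Mul(Mul(100, 8), 12), Mul(-1, 2582)) = Add(Mul(800, 12), -2582) = Add(9600, -2582) = 7018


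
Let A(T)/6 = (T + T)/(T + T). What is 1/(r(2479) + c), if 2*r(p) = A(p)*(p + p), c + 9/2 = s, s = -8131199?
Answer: -2/16232659 ≈ -1.2321e-7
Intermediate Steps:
c = -16262407/2 (c = -9/2 - 8131199 = -16262407/2 ≈ -8.1312e+6)
A(T) = 6 (A(T) = 6*((T + T)/(T + T)) = 6*((2*T)/((2*T))) = 6*((2*T)*(1/(2*T))) = 6*1 = 6)
r(p) = 6*p (r(p) = (6*(p + p))/2 = (6*(2*p))/2 = (12*p)/2 = 6*p)
1/(r(2479) + c) = 1/(6*2479 - 16262407/2) = 1/(14874 - 16262407/2) = 1/(-16232659/2) = -2/16232659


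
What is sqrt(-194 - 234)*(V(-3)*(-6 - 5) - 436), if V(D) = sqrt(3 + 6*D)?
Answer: 22*sqrt(1605) - 872*I*sqrt(107) ≈ 881.37 - 9020.0*I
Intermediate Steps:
sqrt(-194 - 234)*(V(-3)*(-6 - 5) - 436) = sqrt(-194 - 234)*(sqrt(3 + 6*(-3))*(-6 - 5) - 436) = sqrt(-428)*(sqrt(3 - 18)*(-11) - 436) = (2*I*sqrt(107))*(sqrt(-15)*(-11) - 436) = (2*I*sqrt(107))*((I*sqrt(15))*(-11) - 436) = (2*I*sqrt(107))*(-11*I*sqrt(15) - 436) = (2*I*sqrt(107))*(-436 - 11*I*sqrt(15)) = 2*I*sqrt(107)*(-436 - 11*I*sqrt(15))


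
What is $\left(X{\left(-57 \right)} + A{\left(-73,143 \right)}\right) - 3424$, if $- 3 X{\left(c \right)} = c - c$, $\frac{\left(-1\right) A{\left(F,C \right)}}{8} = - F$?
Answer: $-4008$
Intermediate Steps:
$A{\left(F,C \right)} = 8 F$ ($A{\left(F,C \right)} = - 8 \left(- F\right) = 8 F$)
$X{\left(c \right)} = 0$ ($X{\left(c \right)} = - \frac{c - c}{3} = \left(- \frac{1}{3}\right) 0 = 0$)
$\left(X{\left(-57 \right)} + A{\left(-73,143 \right)}\right) - 3424 = \left(0 + 8 \left(-73\right)\right) - 3424 = \left(0 - 584\right) - 3424 = -584 - 3424 = -4008$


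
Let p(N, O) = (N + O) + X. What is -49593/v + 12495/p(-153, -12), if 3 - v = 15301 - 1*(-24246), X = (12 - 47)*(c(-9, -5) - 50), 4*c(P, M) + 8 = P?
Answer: 464067315/54847528 ≈ 8.4610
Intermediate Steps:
c(P, M) = -2 + P/4
X = 7595/4 (X = (12 - 47)*((-2 + (1/4)*(-9)) - 50) = -35*((-2 - 9/4) - 50) = -35*(-17/4 - 50) = -35*(-217/4) = 7595/4 ≈ 1898.8)
v = -39544 (v = 3 - (15301 - 1*(-24246)) = 3 - (15301 + 24246) = 3 - 1*39547 = 3 - 39547 = -39544)
p(N, O) = 7595/4 + N + O (p(N, O) = (N + O) + 7595/4 = 7595/4 + N + O)
-49593/v + 12495/p(-153, -12) = -49593/(-39544) + 12495/(7595/4 - 153 - 12) = -49593*(-1/39544) + 12495/(6935/4) = 49593/39544 + 12495*(4/6935) = 49593/39544 + 9996/1387 = 464067315/54847528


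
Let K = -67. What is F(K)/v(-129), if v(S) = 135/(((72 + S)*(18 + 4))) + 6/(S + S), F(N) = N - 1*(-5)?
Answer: 1114388/2353 ≈ 473.60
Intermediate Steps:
F(N) = 5 + N (F(N) = N + 5 = 5 + N)
v(S) = 3/S + 135/(1584 + 22*S) (v(S) = 135/(((72 + S)*22)) + 6/((2*S)) = 135/(1584 + 22*S) + 6*(1/(2*S)) = 135/(1584 + 22*S) + 3/S = 3/S + 135/(1584 + 22*S))
F(K)/v(-129) = (5 - 67)/(((3/22)*(1584 + 67*(-129))/(-129*(72 - 129)))) = -62*53922/(1584 - 8643) = -62/((3/22)*(-1/129)*(-1/57)*(-7059)) = -62/(-2353/17974) = -62*(-17974/2353) = 1114388/2353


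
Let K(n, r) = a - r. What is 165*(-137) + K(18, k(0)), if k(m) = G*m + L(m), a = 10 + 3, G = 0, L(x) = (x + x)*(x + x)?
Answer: -22592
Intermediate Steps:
L(x) = 4*x² (L(x) = (2*x)*(2*x) = 4*x²)
a = 13
k(m) = 4*m² (k(m) = 0*m + 4*m² = 0 + 4*m² = 4*m²)
K(n, r) = 13 - r
165*(-137) + K(18, k(0)) = 165*(-137) + (13 - 4*0²) = -22605 + (13 - 4*0) = -22605 + (13 - 1*0) = -22605 + (13 + 0) = -22605 + 13 = -22592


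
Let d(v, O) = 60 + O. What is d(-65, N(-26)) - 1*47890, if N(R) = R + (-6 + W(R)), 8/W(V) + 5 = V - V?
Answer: -239318/5 ≈ -47864.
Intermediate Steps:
W(V) = -8/5 (W(V) = 8/(-5 + (V - V)) = 8/(-5 + 0) = 8/(-5) = 8*(-⅕) = -8/5)
N(R) = -38/5 + R (N(R) = R + (-6 - 8/5) = R - 38/5 = -38/5 + R)
d(-65, N(-26)) - 1*47890 = (60 + (-38/5 - 26)) - 1*47890 = (60 - 168/5) - 47890 = 132/5 - 47890 = -239318/5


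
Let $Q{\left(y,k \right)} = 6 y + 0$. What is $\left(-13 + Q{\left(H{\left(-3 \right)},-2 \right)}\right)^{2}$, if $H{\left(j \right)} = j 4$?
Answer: $7225$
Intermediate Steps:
$H{\left(j \right)} = 4 j$
$Q{\left(y,k \right)} = 6 y$
$\left(-13 + Q{\left(H{\left(-3 \right)},-2 \right)}\right)^{2} = \left(-13 + 6 \cdot 4 \left(-3\right)\right)^{2} = \left(-13 + 6 \left(-12\right)\right)^{2} = \left(-13 - 72\right)^{2} = \left(-85\right)^{2} = 7225$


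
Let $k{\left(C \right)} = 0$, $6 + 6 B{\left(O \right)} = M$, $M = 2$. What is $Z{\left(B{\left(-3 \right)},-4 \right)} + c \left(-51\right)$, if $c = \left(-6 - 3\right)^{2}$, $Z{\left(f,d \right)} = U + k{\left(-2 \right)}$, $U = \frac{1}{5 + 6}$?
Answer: $- \frac{45440}{11} \approx -4130.9$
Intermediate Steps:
$B{\left(O \right)} = - \frac{2}{3}$ ($B{\left(O \right)} = -1 + \frac{1}{6} \cdot 2 = -1 + \frac{1}{3} = - \frac{2}{3}$)
$U = \frac{1}{11} \approx 0.090909$
$Z{\left(f,d \right)} = \frac{1}{11}$ ($Z{\left(f,d \right)} = \frac{1}{11} + 0 = \frac{1}{11}$)
$c = 81$ ($c = \left(-9\right)^{2} = 81$)
$Z{\left(B{\left(-3 \right)},-4 \right)} + c \left(-51\right) = \frac{1}{11} + 81 \left(-51\right) = \frac{1}{11} - 4131 = - \frac{45440}{11}$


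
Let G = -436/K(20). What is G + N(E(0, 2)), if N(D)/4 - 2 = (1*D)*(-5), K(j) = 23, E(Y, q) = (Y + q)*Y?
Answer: -252/23 ≈ -10.957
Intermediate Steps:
E(Y, q) = Y*(Y + q)
N(D) = 8 - 20*D (N(D) = 8 + 4*((1*D)*(-5)) = 8 + 4*(D*(-5)) = 8 + 4*(-5*D) = 8 - 20*D)
G = -436/23 ≈ -18.957
G + N(E(0, 2)) = -436/23 + (8 - 0*(0 + 2)) = -436/23 + (8 - 0*2) = -436/23 + (8 - 20*0) = -436/23 + (8 + 0) = -436/23 + 8 = -252/23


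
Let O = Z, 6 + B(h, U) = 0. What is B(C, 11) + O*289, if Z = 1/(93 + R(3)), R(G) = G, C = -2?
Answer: -287/96 ≈ -2.9896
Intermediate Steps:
B(h, U) = -6 (B(h, U) = -6 + 0 = -6)
Z = 1/96 (Z = 1/(93 + 3) = 1/96 ≈ 0.010417)
O = 1/96 ≈ 0.010417
B(C, 11) + O*289 = -6 + (1/96)*289 = -6 + 289/96 = -287/96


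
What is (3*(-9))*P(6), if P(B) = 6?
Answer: -162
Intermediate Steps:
(3*(-9))*P(6) = (3*(-9))*6 = -27*6 = -162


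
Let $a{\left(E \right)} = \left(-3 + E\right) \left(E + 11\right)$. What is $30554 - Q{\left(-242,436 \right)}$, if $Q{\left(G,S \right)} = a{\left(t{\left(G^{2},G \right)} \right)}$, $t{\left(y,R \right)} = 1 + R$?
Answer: $-25566$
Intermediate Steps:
$a{\left(E \right)} = \left(-3 + E\right) \left(11 + E\right)$
$Q{\left(G,S \right)} = -25 + \left(1 + G\right)^{2} + 8 G$ ($Q{\left(G,S \right)} = -33 + \left(1 + G\right)^{2} + 8 \left(1 + G\right) = -33 + \left(1 + G\right)^{2} + \left(8 + 8 G\right) = -25 + \left(1 + G\right)^{2} + 8 G$)
$30554 - Q{\left(-242,436 \right)} = 30554 - \left(-24 + \left(-242\right)^{2} + 10 \left(-242\right)\right) = 30554 - \left(-24 + 58564 - 2420\right) = 30554 - 56120 = -25566$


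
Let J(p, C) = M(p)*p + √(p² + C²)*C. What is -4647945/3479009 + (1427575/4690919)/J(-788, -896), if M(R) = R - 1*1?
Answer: -4123336495607690899306995/3086336454621081848265764 - 11831741600*√65/221782729982955049 ≈ -1.3360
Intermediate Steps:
M(R) = -1 + R (M(R) = R - 1 = -1 + R)
J(p, C) = C*√(C² + p²) + p*(-1 + p) (J(p, C) = (-1 + p)*p + √(p² + C²)*C = p*(-1 + p) + √(C² + p²)*C = p*(-1 + p) + C*√(C² + p²) = C*√(C² + p²) + p*(-1 + p))
-4647945/3479009 + (1427575/4690919)/J(-788, -896) = -4647945/3479009 + (1427575/4690919)/(-896*√((-896)² + (-788)²) - 788*(-1 - 788)) = -4647945*1/3479009 + (1427575*(1/4690919))/(-896*√(802816 + 620944) - 788*(-789)) = -4647945/3479009 + 1427575/(4690919*(-132608*√65 + 621732)) = -4647945/3479009 + 1427575/(4690919*(621732 - 132608*√65))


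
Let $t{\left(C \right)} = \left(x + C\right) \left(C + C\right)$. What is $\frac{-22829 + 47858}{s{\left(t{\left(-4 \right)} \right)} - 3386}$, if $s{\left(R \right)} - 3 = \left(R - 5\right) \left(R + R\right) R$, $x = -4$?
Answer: $\frac{25029}{479945} \approx 0.05215$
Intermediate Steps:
$t{\left(C \right)} = 2 C \left(-4 + C\right)$ ($t{\left(C \right)} = \left(-4 + C\right) \left(C + C\right) = \left(-4 + C\right) 2 C = 2 C \left(-4 + C\right)$)
$s{\left(R \right)} = 3 + 2 R^{2} \left(-5 + R\right)$ ($s{\left(R \right)} = 3 + \left(R - 5\right) \left(R + R\right) R = 3 + \left(-5 + R\right) 2 R R = 3 + \left(-5 + R\right) 2 R^{2} = 3 + 2 R^{2} \left(-5 + R\right)$)
$\frac{-22829 + 47858}{s{\left(t{\left(-4 \right)} \right)} - 3386} = \frac{-22829 + 47858}{\left(3 - 10 \left(2 \left(-4\right) \left(-4 - 4\right)\right)^{2} + 2 \left(2 \left(-4\right) \left(-4 - 4\right)\right)^{3}\right) - 3386} = \frac{25029}{\left(3 - 10 \left(2 \left(-4\right) \left(-8\right)\right)^{2} + 2 \left(2 \left(-4\right) \left(-8\right)\right)^{3}\right) - 3386} = \frac{25029}{\left(3 - 10 \cdot 64^{2} + 2 \cdot 64^{3}\right) - 3386} = \frac{25029}{\left(3 - 40960 + 2 \cdot 262144\right) - 3386} = \frac{25029}{\left(3 - 40960 + 524288\right) - 3386} = \frac{25029}{483331 - 3386} = \frac{25029}{479945}$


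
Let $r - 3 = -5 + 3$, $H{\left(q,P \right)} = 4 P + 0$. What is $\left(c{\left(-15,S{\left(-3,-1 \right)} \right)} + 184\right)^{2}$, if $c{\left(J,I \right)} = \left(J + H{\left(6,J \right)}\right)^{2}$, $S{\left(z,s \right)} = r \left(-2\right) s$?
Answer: $33744481$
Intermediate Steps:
$H{\left(q,P \right)} = 4 P$
$r = 1$ ($r = 3 + \left(-5 + 3\right) = 3 - 2 = 1$)
$S{\left(z,s \right)} = - 2 s$ ($S{\left(z,s \right)} = 1 \left(-2\right) s = - 2 s$)
$c{\left(J,I \right)} = 25 J^{2}$ ($c{\left(J,I \right)} = \left(J + 4 J\right)^{2} = \left(5 J\right)^{2} = 25 J^{2}$)
$\left(c{\left(-15,S{\left(-3,-1 \right)} \right)} + 184\right)^{2} = \left(25 \left(-15\right)^{2} + 184\right)^{2} = \left(25 \cdot 225 + 184\right)^{2} = \left(5625 + 184\right)^{2} = 5809^{2} = 33744481$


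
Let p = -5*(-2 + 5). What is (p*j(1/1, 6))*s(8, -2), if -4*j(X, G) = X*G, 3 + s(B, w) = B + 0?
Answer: 225/2 ≈ 112.50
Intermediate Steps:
s(B, w) = -3 + B (s(B, w) = -3 + (B + 0) = -3 + B)
j(X, G) = -G*X/4 (j(X, G) = -X*G/4 = -G*X/4)
p = -15 (p = -5*3 = -15)
(p*j(1/1, 6))*s(8, -2) = (-(-15)*6/(4*1))*(-3 + 8) = -(-15)*6/4*5 = -15*(-3/2)*5 = (45/2)*5 = 225/2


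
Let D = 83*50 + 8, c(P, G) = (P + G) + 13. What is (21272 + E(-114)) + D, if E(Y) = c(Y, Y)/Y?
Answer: 2899235/114 ≈ 25432.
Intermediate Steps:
c(P, G) = 13 + G + P (c(P, G) = (G + P) + 13 = 13 + G + P)
D = 4158 (D = 4150 + 8 = 4158)
E(Y) = (13 + 2*Y)/Y (E(Y) = (13 + Y + Y)/Y = (13 + 2*Y)/Y)
(21272 + E(-114)) + D = (21272 + (2 + 13/(-114))) + 4158 = (21272 + (2 + 13*(-1/114))) + 4158 = (21272 + (2 - 13/114)) + 4158 = (21272 + 215/114) + 4158 = 2425223/114 + 4158 = 2899235/114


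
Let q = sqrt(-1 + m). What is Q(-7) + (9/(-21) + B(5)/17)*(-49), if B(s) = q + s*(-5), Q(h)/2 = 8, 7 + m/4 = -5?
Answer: 1854/17 - 343*I/17 ≈ 109.06 - 20.176*I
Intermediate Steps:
m = -48 (m = -28 + 4*(-5) = -28 - 20 = -48)
Q(h) = 16 (Q(h) = 2*8 = 16)
q = 7*I (q = sqrt(-1 - 48) = sqrt(-49) = 7*I ≈ 7.0*I)
B(s) = -5*s + 7*I (B(s) = 7*I + s*(-5) = 7*I - 5*s = -5*s + 7*I)
Q(-7) + (9/(-21) + B(5)/17)*(-49) = 16 + (9/(-21) + (-5*5 + 7*I)/17)*(-49) = 16 + (9*(-1/21) + (-25 + 7*I)*(1/17))*(-49) = 16 + (-3/7 + (-25/17 + 7*I/17))*(-49) = 16 + (-226/119 + 7*I/17)*(-49) = 16 + (1582/17 - 343*I/17) = 1854/17 - 343*I/17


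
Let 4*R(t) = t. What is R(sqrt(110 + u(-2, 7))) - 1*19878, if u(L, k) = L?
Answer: -19878 + 3*sqrt(3)/2 ≈ -19875.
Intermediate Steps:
R(t) = t/4
R(sqrt(110 + u(-2, 7))) - 1*19878 = sqrt(110 - 2)/4 - 1*19878 = sqrt(108)/4 - 19878 = (6*sqrt(3))/4 - 19878 = 3*sqrt(3)/2 - 19878 = -19878 + 3*sqrt(3)/2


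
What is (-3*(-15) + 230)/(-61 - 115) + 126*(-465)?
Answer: -937465/16 ≈ -58592.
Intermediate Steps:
(-3*(-15) + 230)/(-61 - 115) + 126*(-465) = (45 + 230)/(-176) - 58590 = 275*(-1/176) - 58590 = -25/16 - 58590 = -937465/16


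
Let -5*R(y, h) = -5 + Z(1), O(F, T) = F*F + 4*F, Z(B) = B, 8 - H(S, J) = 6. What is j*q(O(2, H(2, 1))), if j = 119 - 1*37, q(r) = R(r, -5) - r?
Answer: -4592/5 ≈ -918.40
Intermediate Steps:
H(S, J) = 2 (H(S, J) = 8 - 1*6 = 8 - 6 = 2)
O(F, T) = F² + 4*F
R(y, h) = ⅘ (R(y, h) = -(-5 + 1)/5 = -⅕*(-4) = ⅘)
q(r) = ⅘ - r
j = 82 (j = 119 - 37 = 82)
j*q(O(2, H(2, 1))) = 82*(⅘ - 2*(4 + 2)) = 82*(⅘ - 2*6) = 82*(⅘ - 1*12) = 82*(⅘ - 12) = 82*(-56/5) = -4592/5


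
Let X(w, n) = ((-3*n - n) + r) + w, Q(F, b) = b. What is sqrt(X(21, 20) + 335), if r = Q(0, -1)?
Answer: 5*sqrt(11) ≈ 16.583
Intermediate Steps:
r = -1
X(w, n) = -1 + w - 4*n (X(w, n) = ((-3*n - n) - 1) + w = (-4*n - 1) + w = (-1 - 4*n) + w = -1 + w - 4*n)
sqrt(X(21, 20) + 335) = sqrt((-1 + 21 - 4*20) + 335) = sqrt((-1 + 21 - 80) + 335) = sqrt(-60 + 335) = sqrt(275) = 5*sqrt(11)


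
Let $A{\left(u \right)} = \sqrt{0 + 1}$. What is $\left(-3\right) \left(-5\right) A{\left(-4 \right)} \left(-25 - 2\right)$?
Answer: $-405$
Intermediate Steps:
$A{\left(u \right)} = 1$ ($A{\left(u \right)} = \sqrt{1} = 1$)
$\left(-3\right) \left(-5\right) A{\left(-4 \right)} \left(-25 - 2\right) = \left(-3\right) \left(-5\right) 1 \left(-25 - 2\right) = 15 \cdot 1 \left(-27\right) = 15 \left(-27\right) = -405$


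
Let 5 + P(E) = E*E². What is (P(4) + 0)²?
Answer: 3481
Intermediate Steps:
P(E) = -5 + E³ (P(E) = -5 + E*E² = -5 + E³)
(P(4) + 0)² = ((-5 + 4³) + 0)² = ((-5 + 64) + 0)² = (59 + 0)² = 59² = 3481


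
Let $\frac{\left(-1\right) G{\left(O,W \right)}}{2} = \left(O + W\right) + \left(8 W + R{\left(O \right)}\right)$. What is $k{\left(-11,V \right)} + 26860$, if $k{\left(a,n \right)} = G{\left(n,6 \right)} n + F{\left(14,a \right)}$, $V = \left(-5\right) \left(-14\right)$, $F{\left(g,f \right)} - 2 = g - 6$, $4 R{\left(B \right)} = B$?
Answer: $7060$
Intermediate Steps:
$R{\left(B \right)} = \frac{B}{4}$
$F{\left(g,f \right)} = -4 + g$ ($F{\left(g,f \right)} = 2 + \left(g - 6\right) = 2 + \left(-6 + g\right) = -4 + g$)
$V = 70$
$G{\left(O,W \right)} = - 18 W - \frac{5 O}{2}$ ($G{\left(O,W \right)} = - 2 \left(\left(O + W\right) + \left(8 W + \frac{O}{4}\right)\right) = - 2 \left(9 W + \frac{5 O}{4}\right) = - 18 W - \frac{5 O}{2}$)
$k{\left(a,n \right)} = 10 + n \left(-108 - \frac{5 n}{2}\right)$ ($k{\left(a,n \right)} = \left(\left(-18\right) 6 - \frac{5 n}{2}\right) n + \left(-4 + 14\right) = \left(-108 - \frac{5 n}{2}\right) n + 10 = n \left(-108 - \frac{5 n}{2}\right) + 10 = 10 + n \left(-108 - \frac{5 n}{2}\right)$)
$k{\left(-11,V \right)} + 26860 = \left(10 - 35 \left(216 + 5 \cdot 70\right)\right) + 26860 = \left(10 - 35 \left(216 + 350\right)\right) + 26860 = \left(10 - 35 \cdot 566\right) + 26860 = \left(10 - 19810\right) + 26860 = -19800 + 26860 = 7060$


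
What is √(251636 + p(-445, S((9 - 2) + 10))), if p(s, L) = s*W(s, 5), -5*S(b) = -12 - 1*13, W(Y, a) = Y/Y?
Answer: √251191 ≈ 501.19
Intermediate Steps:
W(Y, a) = 1
S(b) = 5 (S(b) = -(-12 - 1*13)/5 = -(-12 - 13)/5 = -⅕*(-25) = 5)
p(s, L) = s (p(s, L) = s*1 = s)
√(251636 + p(-445, S((9 - 2) + 10))) = √(251636 - 445) = √251191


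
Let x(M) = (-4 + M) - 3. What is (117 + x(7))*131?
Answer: 15327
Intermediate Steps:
x(M) = -7 + M
(117 + x(7))*131 = (117 + (-7 + 7))*131 = (117 + 0)*131 = 117*131 = 15327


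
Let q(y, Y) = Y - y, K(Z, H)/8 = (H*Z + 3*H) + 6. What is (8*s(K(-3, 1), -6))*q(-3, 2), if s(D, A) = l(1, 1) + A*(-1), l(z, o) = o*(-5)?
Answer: 40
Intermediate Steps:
l(z, o) = -5*o
K(Z, H) = 48 + 24*H + 8*H*Z (K(Z, H) = 8*((H*Z + 3*H) + 6) = 8*((3*H + H*Z) + 6) = 8*(6 + 3*H + H*Z) = 48 + 24*H + 8*H*Z)
s(D, A) = -5 - A (s(D, A) = -5*1 + A*(-1) = -5 - A)
(8*s(K(-3, 1), -6))*q(-3, 2) = (8*(-5 - 1*(-6)))*(2 - 1*(-3)) = (8*(-5 + 6))*(2 + 3) = (8*1)*5 = 8*5 = 40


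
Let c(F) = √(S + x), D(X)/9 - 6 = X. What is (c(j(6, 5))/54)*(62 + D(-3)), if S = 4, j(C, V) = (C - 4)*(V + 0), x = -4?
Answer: 0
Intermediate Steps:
j(C, V) = V*(-4 + C) (j(C, V) = (-4 + C)*V = V*(-4 + C))
D(X) = 54 + 9*X
c(F) = 0 (c(F) = √(4 - 4) = √0 = 0)
(c(j(6, 5))/54)*(62 + D(-3)) = (0/54)*(62 + (54 + 9*(-3))) = (0*(1/54))*(62 + (54 - 27)) = 0*(62 + 27) = 0*89 = 0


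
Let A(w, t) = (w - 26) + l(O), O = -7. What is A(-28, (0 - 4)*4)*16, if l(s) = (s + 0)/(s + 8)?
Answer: -976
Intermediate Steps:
l(s) = s/(8 + s)
A(w, t) = -33 + w (A(w, t) = (w - 26) - 7/(8 - 7) = (-26 + w) - 7/1 = (-26 + w) - 7*1 = (-26 + w) - 7 = -33 + w)
A(-28, (0 - 4)*4)*16 = (-33 - 28)*16 = -61*16 = -976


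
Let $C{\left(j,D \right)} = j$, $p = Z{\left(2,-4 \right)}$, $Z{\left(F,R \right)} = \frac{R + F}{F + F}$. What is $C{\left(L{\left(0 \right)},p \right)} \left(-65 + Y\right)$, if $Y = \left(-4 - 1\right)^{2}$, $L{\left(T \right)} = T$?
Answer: $0$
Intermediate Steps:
$Z{\left(F,R \right)} = \frac{F + R}{2 F}$
$Y = 25$ ($Y = \left(-5\right)^{2} = 25$)
$p = - \frac{1}{2}$ ($p = \frac{2 - 4}{2 \cdot 2} = \frac{1}{2} \cdot \frac{1}{2} \left(-2\right) = - \frac{1}{2} \approx -0.5$)
$C{\left(L{\left(0 \right)},p \right)} \left(-65 + Y\right) = 0 \left(-65 + 25\right) = 0 \left(-40\right) = 0$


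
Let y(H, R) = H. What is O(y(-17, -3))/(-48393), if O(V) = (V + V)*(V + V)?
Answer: -1156/48393 ≈ -0.023888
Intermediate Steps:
O(V) = 4*V**2 (O(V) = (2*V)*(2*V) = 4*V**2)
O(y(-17, -3))/(-48393) = (4*(-17)**2)/(-48393) = (4*289)*(-1/48393) = 1156*(-1/48393) = -1156/48393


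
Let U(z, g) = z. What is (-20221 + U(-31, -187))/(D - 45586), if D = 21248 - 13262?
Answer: 5063/9400 ≈ 0.53862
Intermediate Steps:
D = 7986
(-20221 + U(-31, -187))/(D - 45586) = (-20221 - 31)/(7986 - 45586) = -20252/(-37600) = -20252*(-1/37600) = 5063/9400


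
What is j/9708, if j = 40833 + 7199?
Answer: 12008/2427 ≈ 4.9477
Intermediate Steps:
j = 48032
j/9708 = 48032/9708 = 48032*(1/9708) = 12008/2427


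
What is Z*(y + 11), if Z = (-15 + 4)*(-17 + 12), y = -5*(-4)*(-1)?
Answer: -495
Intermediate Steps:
y = -20 (y = 20*(-1) = -20)
Z = 55 (Z = -11*(-5) = 55)
Z*(y + 11) = 55*(-20 + 11) = 55*(-9) = -495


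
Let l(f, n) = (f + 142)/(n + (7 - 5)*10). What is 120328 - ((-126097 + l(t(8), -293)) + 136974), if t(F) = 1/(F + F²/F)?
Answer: 478084241/4368 ≈ 1.0945e+5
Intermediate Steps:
t(F) = 1/(2*F) (t(F) = 1/(F + F) = 1/(2*F))
l(f, n) = (142 + f)/(20 + n) (l(f, n) = (142 + f)/(n + 2*10) = (142 + f)/(n + 20) = (142 + f)/(20 + n))
120328 - ((-126097 + l(t(8), -293)) + 136974) = 120328 - ((-126097 + (142 + (½)/8)/(20 - 293)) + 136974) = 120328 - ((-126097 + (142 + (½)*(⅛))/(-273)) + 136974) = 120328 - ((-126097 - (142 + 1/16)/273) + 136974) = 120328 - ((-126097 - 1/273*2273/16) + 136974) = 120328 - ((-126097 - 2273/4368) + 136974) = 120328 - (-550793969/4368 + 136974) = 120328 - 1*47508463/4368 = 120328 - 47508463/4368 = 478084241/4368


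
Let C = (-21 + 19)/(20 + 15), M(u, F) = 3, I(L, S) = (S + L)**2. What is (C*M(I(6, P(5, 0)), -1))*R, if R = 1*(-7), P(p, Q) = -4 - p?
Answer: 6/5 ≈ 1.2000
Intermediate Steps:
I(L, S) = (L + S)**2
C = -2/35 ≈ -0.057143
R = -7
(C*M(I(6, P(5, 0)), -1))*R = -2/35*3*(-7) = -6/35*(-7) = 6/5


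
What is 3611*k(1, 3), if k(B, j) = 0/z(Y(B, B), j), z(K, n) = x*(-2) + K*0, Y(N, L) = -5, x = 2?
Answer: 0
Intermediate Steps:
z(K, n) = -4 (z(K, n) = 2*(-2) + K*0 = -4 + 0 = -4)
k(B, j) = 0 (k(B, j) = 0/(-4) = 0*(-1/4) = 0)
3611*k(1, 3) = 3611*0 = 0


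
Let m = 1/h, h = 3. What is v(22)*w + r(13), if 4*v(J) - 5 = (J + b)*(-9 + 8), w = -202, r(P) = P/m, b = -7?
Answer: 544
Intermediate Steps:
m = 1/3 ≈ 0.33333
r(P) = 3*P (r(P) = P/(1/3) = P*3 = 3*P)
v(J) = 3 - J/4 (v(J) = 5/4 + ((J - 7)*(-9 + 8))/4 = 5/4 + ((-7 + J)*(-1))/4 = 5/4 + (7 - J)/4 = 5/4 + (7/4 - J/4) = 3 - J/4)
v(22)*w + r(13) = (3 - 1/4*22)*(-202) + 3*13 = (3 - 11/2)*(-202) + 39 = -5/2*(-202) + 39 = 505 + 39 = 544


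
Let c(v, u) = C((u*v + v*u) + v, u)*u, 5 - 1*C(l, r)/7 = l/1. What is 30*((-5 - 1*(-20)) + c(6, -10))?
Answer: -249450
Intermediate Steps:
C(l, r) = 35 - 7*l (C(l, r) = 35 - 7*l/1 = 35 - 7*l)
c(v, u) = u*(35 - 7*v - 14*u*v) (c(v, u) = (35 - 7*((u*v + v*u) + v))*u = (35 - 7*((u*v + u*v) + v))*u = (35 - 7*(2*u*v + v))*u = (35 - 7*(v + 2*u*v))*u = (35 + (-7*v - 14*u*v))*u = (35 - 7*v - 14*u*v)*u = u*(35 - 7*v - 14*u*v))
30*((-5 - 1*(-20)) + c(6, -10)) = 30*((-5 - 1*(-20)) + 7*(-10)*(5 - 1*6 - 2*(-10)*6)) = 30*((-5 + 20) + 7*(-10)*(5 - 6 + 120)) = 30*(15 + 7*(-10)*119) = 30*(15 - 8330) = 30*(-8315) = -249450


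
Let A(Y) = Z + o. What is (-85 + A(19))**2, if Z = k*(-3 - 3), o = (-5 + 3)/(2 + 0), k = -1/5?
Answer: 179776/25 ≈ 7191.0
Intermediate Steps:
k = -1/5 (k = -1*1/5 = -1/5 ≈ -0.20000)
o = -1 (o = -2/2 = -2*1/2 = -1)
Z = 6/5 (Z = -(-3 - 3)/5 = -1/5*(-6) = 6/5 ≈ 1.2000)
A(Y) = 1/5 (A(Y) = 6/5 - 1 = 1/5)
(-85 + A(19))**2 = (-85 + 1/5)**2 = (-424/5)**2 = 179776/25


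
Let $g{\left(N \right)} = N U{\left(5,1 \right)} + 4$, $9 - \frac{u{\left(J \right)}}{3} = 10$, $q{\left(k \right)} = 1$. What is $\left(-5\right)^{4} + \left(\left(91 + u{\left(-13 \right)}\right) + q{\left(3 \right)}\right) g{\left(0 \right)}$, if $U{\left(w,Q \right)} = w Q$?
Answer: $981$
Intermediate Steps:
$u{\left(J \right)} = -3$ ($u{\left(J \right)} = 27 - 30 = -3$)
$U{\left(w,Q \right)} = Q w$
$g{\left(N \right)} = 4 + 5 N$ ($g{\left(N \right)} = N 1 \cdot 5 + 4 = N 5 + 4 = 5 N + 4 = 4 + 5 N$)
$\left(-5\right)^{4} + \left(\left(91 + u{\left(-13 \right)}\right) + q{\left(3 \right)}\right) g{\left(0 \right)} = \left(-5\right)^{4} + \left(\left(91 - 3\right) + 1\right) \left(4 + 5 \cdot 0\right) = 625 + \left(88 + 1\right) \left(4 + 0\right) = 625 + 89 \cdot 4 = 625 + 356 = 981$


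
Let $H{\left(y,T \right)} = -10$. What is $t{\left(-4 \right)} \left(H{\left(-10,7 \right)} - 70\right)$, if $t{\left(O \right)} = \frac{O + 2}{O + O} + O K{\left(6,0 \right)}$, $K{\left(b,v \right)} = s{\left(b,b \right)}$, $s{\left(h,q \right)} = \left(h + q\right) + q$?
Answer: $5740$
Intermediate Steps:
$s{\left(h,q \right)} = h + 2 q$
$K{\left(b,v \right)} = 3 b$ ($K{\left(b,v \right)} = b + 2 b = 3 b$)
$t{\left(O \right)} = 18 O + \frac{2 + O}{2 O}$ ($t{\left(O \right)} = \frac{O + 2}{O + O} + O 3 \cdot 6 = \frac{2 + O}{2 O} + O 18 = \left(2 + O\right) \frac{1}{2 O} + 18 O = \frac{2 + O}{2 O} + 18 O = 18 O + \frac{2 + O}{2 O}$)
$t{\left(-4 \right)} \left(H{\left(-10,7 \right)} - 70\right) = \left(\frac{1}{2} + \frac{1}{-4} + 18 \left(-4\right)\right) \left(-10 - 70\right) = \left(\frac{1}{2} - \frac{1}{4} - 72\right) \left(-80\right) = \left(- \frac{287}{4}\right) \left(-80\right) = 5740$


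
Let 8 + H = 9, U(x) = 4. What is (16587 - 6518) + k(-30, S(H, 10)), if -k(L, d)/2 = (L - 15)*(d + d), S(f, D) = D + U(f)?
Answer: 12589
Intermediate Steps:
H = 1 (H = -8 + 9 = 1)
S(f, D) = 4 + D (S(f, D) = D + 4 = 4 + D)
k(L, d) = -4*d*(-15 + L) (k(L, d) = -2*(L - 15)*(d + d) = -2*(-15 + L)*2*d = -4*d*(-15 + L))
(16587 - 6518) + k(-30, S(H, 10)) = (16587 - 6518) + 4*(4 + 10)*(15 - 1*(-30)) = 10069 + 4*14*(15 + 30) = 10069 + 4*14*45 = 10069 + 2520 = 12589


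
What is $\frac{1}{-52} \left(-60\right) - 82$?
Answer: $- \frac{1051}{13} \approx -80.846$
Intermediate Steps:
$\frac{1}{-52} \left(-60\right) - 82 = \left(- \frac{1}{52}\right) \left(-60\right) - 82 = \frac{15}{13} - 82 = - \frac{1051}{13}$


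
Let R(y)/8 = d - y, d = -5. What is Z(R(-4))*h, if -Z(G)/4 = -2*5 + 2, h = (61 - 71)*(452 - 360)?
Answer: -29440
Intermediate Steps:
R(y) = -40 - 8*y (R(y) = 8*(-5 - y) = -40 - 8*y)
h = -920 (h = -10*92 = -920)
Z(G) = 32 (Z(G) = -4*(-2*5 + 2) = -4*(-10 + 2) = -4*(-8) = 32)
Z(R(-4))*h = 32*(-920) = -29440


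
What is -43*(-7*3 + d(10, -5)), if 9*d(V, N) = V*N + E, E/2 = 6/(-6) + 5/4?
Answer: 2279/2 ≈ 1139.5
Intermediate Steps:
E = ½ (E = 2*(6/(-6) + 5/4) = 2*(6*(-⅙) + 5*(¼)) = 2*(-1 + 5/4) = 2*(¼) = ½ ≈ 0.50000)
d(V, N) = 1/18 + N*V/9 (d(V, N) = (V*N + ½)/9 = (N*V + ½)/9 = (½ + N*V)/9 = 1/18 + N*V/9)
-43*(-7*3 + d(10, -5)) = -43*(-7*3 + (1/18 + (⅑)*(-5)*10)) = -43*(-21 + (1/18 - 50/9)) = -43*(-21 - 11/2) = -43*(-53/2) = 2279/2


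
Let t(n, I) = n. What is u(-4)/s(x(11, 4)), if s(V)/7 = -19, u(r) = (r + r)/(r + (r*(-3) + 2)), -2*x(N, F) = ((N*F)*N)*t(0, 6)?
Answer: 4/665 ≈ 0.0060150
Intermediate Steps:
x(N, F) = 0 (x(N, F) = -(N*F)*N*0/2 = -(F*N)*N*0/2 = -F*N²*0/2 = -½*0 = 0)
u(r) = 2*r/(2 - 2*r) (u(r) = (2*r)/(r + (-3*r + 2)) = (2*r)/(r + (2 - 3*r)) = (2*r)/(2 - 2*r) = 2*r/(2 - 2*r))
s(V) = -133 (s(V) = 7*(-19) = -133)
u(-4)/s(x(11, 4)) = -1*(-4)/(-1 - 4)/(-133) = -1*(-4)/(-5)*(-1/133) = -1*(-4)*(-⅕)*(-1/133) = -⅘*(-1/133) = 4/665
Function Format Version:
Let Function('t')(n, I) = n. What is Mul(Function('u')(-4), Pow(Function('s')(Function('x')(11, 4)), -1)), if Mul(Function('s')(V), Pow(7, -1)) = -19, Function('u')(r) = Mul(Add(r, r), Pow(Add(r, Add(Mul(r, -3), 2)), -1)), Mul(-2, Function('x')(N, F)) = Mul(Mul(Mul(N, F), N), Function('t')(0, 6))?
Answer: Rational(4, 665) ≈ 0.0060150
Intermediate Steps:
Function('x')(N, F) = 0 (Function('x')(N, F) = Mul(Rational(-1, 2), Mul(Mul(Mul(N, F), N), 0)) = Mul(Rational(-1, 2), Mul(Mul(Mul(F, N), N), 0)) = Mul(Rational(-1, 2), Mul(Mul(F, Pow(N, 2)), 0)) = Mul(Rational(-1, 2), 0) = 0)
Function('u')(r) = Mul(2, r, Pow(Add(2, Mul(-2, r)), -1)) (Function('u')(r) = Mul(Mul(2, r), Pow(Add(r, Add(Mul(-3, r), 2)), -1)) = Mul(Mul(2, r), Pow(Add(r, Add(2, Mul(-3, r))), -1)) = Mul(Mul(2, r), Pow(Add(2, Mul(-2, r)), -1)) = Mul(2, r, Pow(Add(2, Mul(-2, r)), -1)))
Function('s')(V) = -133 (Function('s')(V) = Mul(7, -19) = -133)
Mul(Function('u')(-4), Pow(Function('s')(Function('x')(11, 4)), -1)) = Mul(Mul(-1, -4, Pow(Add(-1, -4), -1)), Pow(-133, -1)) = Mul(Mul(-1, -4, Pow(-5, -1)), Rational(-1, 133)) = Mul(Mul(-1, -4, Rational(-1, 5)), Rational(-1, 133)) = Mul(Rational(-4, 5), Rational(-1, 133)) = Rational(4, 665)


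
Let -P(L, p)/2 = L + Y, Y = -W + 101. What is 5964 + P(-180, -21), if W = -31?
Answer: 6060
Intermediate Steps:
Y = 132 (Y = -1*(-31) + 101 = 31 + 101 = 132)
P(L, p) = -264 - 2*L (P(L, p) = -2*(L + 132) = -2*(132 + L) = -264 - 2*L)
5964 + P(-180, -21) = 5964 + (-264 - 2*(-180)) = 5964 + (-264 + 360) = 5964 + 96 = 6060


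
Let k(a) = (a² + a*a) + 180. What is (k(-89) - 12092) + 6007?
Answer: 9937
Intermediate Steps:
k(a) = 180 + 2*a² (k(a) = (a² + a²) + 180 = 2*a² + 180 = 180 + 2*a²)
(k(-89) - 12092) + 6007 = ((180 + 2*(-89)²) - 12092) + 6007 = ((180 + 2*7921) - 12092) + 6007 = ((180 + 15842) - 12092) + 6007 = (16022 - 12092) + 6007 = 3930 + 6007 = 9937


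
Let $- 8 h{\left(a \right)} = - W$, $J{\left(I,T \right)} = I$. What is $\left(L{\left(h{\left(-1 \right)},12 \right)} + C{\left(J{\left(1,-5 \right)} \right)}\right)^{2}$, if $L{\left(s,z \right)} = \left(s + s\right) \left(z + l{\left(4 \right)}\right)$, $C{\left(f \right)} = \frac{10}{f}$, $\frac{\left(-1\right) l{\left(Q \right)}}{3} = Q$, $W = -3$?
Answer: $100$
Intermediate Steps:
$l{\left(Q \right)} = - 3 Q$
$h{\left(a \right)} = - \frac{3}{8}$ ($h{\left(a \right)} = - \frac{\left(-1\right) \left(-3\right)}{8} = \left(- \frac{1}{8}\right) 3 = - \frac{3}{8}$)
$L{\left(s,z \right)} = 2 s \left(-12 + z\right)$ ($L{\left(s,z \right)} = \left(s + s\right) \left(z - 12\right) = 2 s \left(z - 12\right) = 2 s \left(-12 + z\right)$)
$\left(L{\left(h{\left(-1 \right)},12 \right)} + C{\left(J{\left(1,-5 \right)} \right)}\right)^{2} = \left(2 \left(- \frac{3}{8}\right) \left(-12 + 12\right) + \frac{10}{1}\right)^{2} = \left(2 \left(- \frac{3}{8}\right) 0 + 10 \cdot 1\right)^{2} = \left(0 + 10\right)^{2} = 10^{2} = 100$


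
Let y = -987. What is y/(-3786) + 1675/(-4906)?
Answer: -124944/1547843 ≈ -0.080721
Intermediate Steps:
y/(-3786) + 1675/(-4906) = -987/(-3786) + 1675/(-4906) = -987*(-1/3786) + 1675*(-1/4906) = 329/1262 - 1675/4906 = -124944/1547843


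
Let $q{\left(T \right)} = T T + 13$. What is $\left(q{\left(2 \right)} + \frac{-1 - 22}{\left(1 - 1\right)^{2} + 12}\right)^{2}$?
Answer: $\frac{32761}{144} \approx 227.51$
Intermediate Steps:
$q{\left(T \right)} = 13 + T^{2}$ ($q{\left(T \right)} = T^{2} + 13 = 13 + T^{2}$)
$\left(q{\left(2 \right)} + \frac{-1 - 22}{\left(1 - 1\right)^{2} + 12}\right)^{2} = \left(\left(13 + 2^{2}\right) + \frac{-1 - 22}{\left(1 - 1\right)^{2} + 12}\right)^{2} = \left(\left(13 + 4\right) - \frac{23}{0^{2} + 12}\right)^{2} = \left(17 - \frac{23}{0 + 12}\right)^{2} = \left(17 - \frac{23}{12}\right)^{2} = \left(\frac{181}{12}\right)^{2} = \frac{32761}{144}$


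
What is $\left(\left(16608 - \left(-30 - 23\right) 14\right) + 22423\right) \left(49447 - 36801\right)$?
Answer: $502969358$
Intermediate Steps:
$\left(\left(16608 - \left(-30 - 23\right) 14\right) + 22423\right) \left(49447 - 36801\right) = \left(\left(16608 - \left(-53\right) 14\right) + 22423\right) 12646 = \left(\left(16608 - -742\right) + 22423\right) 12646 = \left(\left(16608 + 742\right) + 22423\right) 12646 = \left(17350 + 22423\right) 12646 = 39773 \cdot 12646 = 502969358$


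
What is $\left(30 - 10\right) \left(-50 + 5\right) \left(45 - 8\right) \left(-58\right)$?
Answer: $1931400$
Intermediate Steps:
$\left(30 - 10\right) \left(-50 + 5\right) \left(45 - 8\right) \left(-58\right) = 20 \left(-45\right) \left(45 - 8\right) \left(-58\right) = \left(-900\right) 37 \left(-58\right) = \left(-33300\right) \left(-58\right) = 1931400$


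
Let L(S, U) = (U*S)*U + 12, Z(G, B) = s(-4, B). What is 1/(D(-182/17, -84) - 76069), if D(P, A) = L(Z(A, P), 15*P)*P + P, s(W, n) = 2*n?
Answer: 83521/487374736093 ≈ 1.7137e-7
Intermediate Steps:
Z(G, B) = 2*B
L(S, U) = 12 + S*U² (L(S, U) = (S*U)*U + 12 = S*U² + 12 = 12 + S*U²)
D(P, A) = P + P*(12 + 450*P³) (D(P, A) = (12 + (2*P)*(15*P)²)*P + P = (12 + (2*P)*(225*P²))*P + P = (12 + 450*P³)*P + P = P*(12 + 450*P³) + P = P + P*(12 + 450*P³))
1/(D(-182/17, -84) - 76069) = 1/((-182/17)*(13 + 450*(-182/17)³) - 76069) = 1/((-182*1/17)*(13 + 450*(-182*1/17)³) - 76069) = 1/(-182*(13 + 450*(-182/17)³)/17 - 76069) = 1/(-182*(13 + 450*(-6028568/4913))/17 - 76069) = 1/(-182*(13 - 2712855600/4913)/17 - 76069) = 1/(-182/17*(-2712791731/4913) - 76069) = 1/(493728095042/83521 - 76069) = 1/(487374736093/83521) = 83521/487374736093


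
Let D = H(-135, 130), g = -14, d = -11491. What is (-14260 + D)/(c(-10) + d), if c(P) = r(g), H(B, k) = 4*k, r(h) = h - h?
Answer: 13740/11491 ≈ 1.1957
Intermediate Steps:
r(h) = 0
c(P) = 0
D = 520 (D = 4*130 = 520)
(-14260 + D)/(c(-10) + d) = (-14260 + 520)/(0 - 11491) = -13740/(-11491) = -13740*(-1/11491) = 13740/11491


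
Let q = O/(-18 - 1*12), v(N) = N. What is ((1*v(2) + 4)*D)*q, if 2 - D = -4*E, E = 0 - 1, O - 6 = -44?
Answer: -76/5 ≈ -15.200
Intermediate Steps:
O = -38 (O = 6 - 44 = -38)
E = -1
q = 19/15 (q = -38/(-18 - 1*12) = -38/(-18 - 12) = -38/(-30) = -38*(-1/30) = 19/15 ≈ 1.2667)
D = -2 (D = 2 - (-4)*(-1) = 2 - 1*4 = 2 - 4 = -2)
((1*v(2) + 4)*D)*q = ((1*2 + 4)*(-2))*(19/15) = ((2 + 4)*(-2))*(19/15) = (6*(-2))*(19/15) = -12*19/15 = -76/5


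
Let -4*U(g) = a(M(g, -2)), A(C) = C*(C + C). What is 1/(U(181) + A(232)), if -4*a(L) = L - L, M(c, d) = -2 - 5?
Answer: 1/107648 ≈ 9.2895e-6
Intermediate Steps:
M(c, d) = -7
A(C) = 2*C² (A(C) = C*(2*C) = 2*C²)
a(L) = 0 (a(L) = -(L - L)/4 = -¼*0 = 0)
U(g) = 0 (U(g) = -¼*0 = 0)
1/(U(181) + A(232)) = 1/(0 + 2*232²) = 1/(0 + 2*53824) = 1/(0 + 107648) = 1/107648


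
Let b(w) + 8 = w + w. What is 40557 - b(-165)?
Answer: 40895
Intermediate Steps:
b(w) = -8 + 2*w (b(w) = -8 + (w + w) = -8 + 2*w)
40557 - b(-165) = 40557 - (-8 + 2*(-165)) = 40557 - (-8 - 330) = 40557 - 1*(-338) = 40557 + 338 = 40895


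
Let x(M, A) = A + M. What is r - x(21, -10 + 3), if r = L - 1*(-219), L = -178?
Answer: 27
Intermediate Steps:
r = 41 (r = -178 - 1*(-219) = -178 + 219 = 41)
r - x(21, -10 + 3) = 41 - ((-10 + 3) + 21) = 41 - (-7 + 21) = 41 - 1*14 = 41 - 14 = 27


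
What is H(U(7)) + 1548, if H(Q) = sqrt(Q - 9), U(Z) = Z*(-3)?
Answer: 1548 + I*sqrt(30) ≈ 1548.0 + 5.4772*I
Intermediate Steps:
U(Z) = -3*Z
H(Q) = sqrt(-9 + Q)
H(U(7)) + 1548 = sqrt(-9 - 3*7) + 1548 = sqrt(-9 - 21) + 1548 = sqrt(-30) + 1548 = I*sqrt(30) + 1548 = 1548 + I*sqrt(30)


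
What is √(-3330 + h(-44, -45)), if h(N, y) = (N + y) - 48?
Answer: I*√3467 ≈ 58.881*I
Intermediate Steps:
h(N, y) = -48 + N + y
√(-3330 + h(-44, -45)) = √(-3330 + (-48 - 44 - 45)) = √(-3330 - 137) = √(-3467) = I*√3467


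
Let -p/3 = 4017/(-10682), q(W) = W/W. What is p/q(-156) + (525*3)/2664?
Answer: 2718223/1580936 ≈ 1.7194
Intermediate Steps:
q(W) = 1
p = 12051/10682 (p = -12051/(-10682) = -12051*(-1)/10682 = -3*(-4017/10682) = 12051/10682 ≈ 1.1282)
p/q(-156) + (525*3)/2664 = (12051/10682)/1 + (525*3)/2664 = (12051/10682)*1 + 1575*(1/2664) = 12051/10682 + 175/296 = 2718223/1580936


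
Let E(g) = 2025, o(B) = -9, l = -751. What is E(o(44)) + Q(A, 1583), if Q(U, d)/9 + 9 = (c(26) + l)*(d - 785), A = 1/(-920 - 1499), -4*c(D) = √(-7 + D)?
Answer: -5391738 - 3591*√19/2 ≈ -5.3996e+6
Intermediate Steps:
c(D) = -√(-7 + D)/4
A = -1/2419 (A = 1/(-2419) = -1/2419 ≈ -0.00041339)
Q(U, d) = -81 + 9*(-785 + d)*(-751 - √19/4) (Q(U, d) = -81 + 9*((-√(-7 + 26)/4 - 751)*(d - 785)) = -81 + 9*((-√19/4 - 751)*(-785 + d)) = -81 + 9*((-751 - √19/4)*(-785 + d)) = -81 + 9*((-785 + d)*(-751 - √19/4)) = -81 + 9*(-785 + d)*(-751 - √19/4))
E(o(44)) + Q(A, 1583) = 2025 + (5305734 - 6759*1583 + 7065*√19/4 - 9/4*1583*√19) = 2025 + (5305734 - 10699497 + 7065*√19/4 - 14247*√19/4) = 2025 + (-5393763 - 3591*√19/2) = -5391738 - 3591*√19/2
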